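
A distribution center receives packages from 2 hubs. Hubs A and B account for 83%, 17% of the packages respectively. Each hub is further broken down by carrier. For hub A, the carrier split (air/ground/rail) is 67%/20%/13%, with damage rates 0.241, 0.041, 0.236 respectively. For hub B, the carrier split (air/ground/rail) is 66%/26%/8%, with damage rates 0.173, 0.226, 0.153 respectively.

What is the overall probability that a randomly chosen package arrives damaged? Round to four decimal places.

0.1978

P(D|A) = 0.67·0.241 + 0.2·0.041 + 0.13·0.236 = 0.16147 + 0.0082 + 0.03068 = 0.20035
P(D|B) = 0.66·0.173 + 0.26·0.226 + 0.08·0.153 = 0.11418 + 0.05876 + 0.01224 = 0.18518
Then overall,
P(D) = 0.83·0.20035 + 0.17·0.18518
      = 0.1662905 + 0.0314806 = 0.1977711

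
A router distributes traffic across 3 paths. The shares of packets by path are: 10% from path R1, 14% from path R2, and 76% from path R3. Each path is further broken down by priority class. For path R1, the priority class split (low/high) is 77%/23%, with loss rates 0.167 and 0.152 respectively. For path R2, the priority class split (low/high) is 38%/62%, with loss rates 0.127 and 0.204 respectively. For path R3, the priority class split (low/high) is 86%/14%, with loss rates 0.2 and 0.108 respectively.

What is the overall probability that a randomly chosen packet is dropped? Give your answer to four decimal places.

0.1830

P(L|R1) = 0.77·0.167 + 0.23·0.152 = 0.12859 + 0.03496 = 0.16355
P(L|R2) = 0.38·0.127 + 0.62·0.204 = 0.04826 + 0.12648 = 0.17474
P(L|R3) = 0.86·0.2 + 0.14·0.108 = 0.172 + 0.01512 = 0.18712
By total probability over the outer partition,
P(L) = 0.1·0.16355 + 0.14·0.17474 + 0.76·0.18712
      = 0.016355 + 0.0244636 + 0.1422112 = 0.1830298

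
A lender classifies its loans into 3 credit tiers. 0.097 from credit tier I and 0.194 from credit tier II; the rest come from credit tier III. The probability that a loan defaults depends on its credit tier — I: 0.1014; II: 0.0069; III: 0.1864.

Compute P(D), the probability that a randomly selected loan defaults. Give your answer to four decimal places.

0.1433

P(III) = 1 − (0.097 + 0.194) = 0.709.
Using total probability over the partition,
P(D) = P(D|I)·P(I) + P(D|II)·P(II) + P(D|III)·P(III)
      = 0.1014·0.097 + 0.0069·0.194 + 0.1864·0.709
      = 0.0098358 + 0.0013386 + 0.1321576 = 0.143332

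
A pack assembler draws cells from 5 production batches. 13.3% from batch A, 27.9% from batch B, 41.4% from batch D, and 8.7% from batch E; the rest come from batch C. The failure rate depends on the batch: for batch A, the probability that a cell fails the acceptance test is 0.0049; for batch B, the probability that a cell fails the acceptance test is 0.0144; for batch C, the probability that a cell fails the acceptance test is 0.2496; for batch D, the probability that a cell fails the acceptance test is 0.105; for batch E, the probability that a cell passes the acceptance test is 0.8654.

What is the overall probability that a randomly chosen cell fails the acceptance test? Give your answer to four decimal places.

P(C) = 1 − (0.133 + 0.279 + 0.414 + 0.087) = 0.087.
P(F|E) = 1 − 0.8654 = 0.1346.
Summing over the partition,
P(F) = P(F|A)·P(A) + P(F|B)·P(B) + P(F|C)·P(C) + P(F|D)·P(D) + P(F|E)·P(E)
      = 0.0049·0.133 + 0.0144·0.279 + 0.2496·0.087 + 0.105·0.414 + 0.1346·0.087
      = 0.0006517 + 0.0040176 + 0.0217152 + 0.04347 + 0.0117102 = 0.0815647

P(F) ≈ 0.0816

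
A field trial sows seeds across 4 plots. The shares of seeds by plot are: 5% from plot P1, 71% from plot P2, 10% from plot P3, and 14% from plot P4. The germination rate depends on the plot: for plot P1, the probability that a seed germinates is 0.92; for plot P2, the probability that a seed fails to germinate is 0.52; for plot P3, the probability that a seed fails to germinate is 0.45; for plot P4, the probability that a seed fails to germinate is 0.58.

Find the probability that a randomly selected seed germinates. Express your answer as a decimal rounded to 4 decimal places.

P(G) ≈ 0.5006

P(G|P2) = 1 − 0.52 = 0.48.
P(G|P3) = 1 − 0.45 = 0.55.
P(G|P4) = 1 − 0.58 = 0.42.
P(G) = P(G|P1)·P(P1) + P(G|P2)·P(P2) + P(G|P3)·P(P3) + P(G|P4)·P(P4)
      = 0.92·0.05 + 0.48·0.71 + 0.55·0.1 + 0.42·0.14
      = 0.046 + 0.3408 + 0.055 + 0.0588 = 0.5006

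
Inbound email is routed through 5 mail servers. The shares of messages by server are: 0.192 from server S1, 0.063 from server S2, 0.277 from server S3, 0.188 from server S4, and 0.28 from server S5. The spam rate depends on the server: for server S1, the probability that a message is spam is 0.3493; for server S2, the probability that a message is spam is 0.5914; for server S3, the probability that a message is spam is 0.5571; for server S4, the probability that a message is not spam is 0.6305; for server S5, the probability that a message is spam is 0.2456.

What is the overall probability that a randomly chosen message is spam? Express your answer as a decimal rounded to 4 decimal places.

P(S|S4) = 1 − 0.6305 = 0.3695.
P(S) = P(S|S1)·P(S1) + P(S|S2)·P(S2) + P(S|S3)·P(S3) + P(S|S4)·P(S4) + P(S|S5)·P(S5)
      = 0.3493·0.192 + 0.5914·0.063 + 0.5571·0.277 + 0.3695·0.188 + 0.2456·0.28
      = 0.0670656 + 0.0372582 + 0.1543167 + 0.069466 + 0.068768 = 0.3968745

P(S) ≈ 0.3969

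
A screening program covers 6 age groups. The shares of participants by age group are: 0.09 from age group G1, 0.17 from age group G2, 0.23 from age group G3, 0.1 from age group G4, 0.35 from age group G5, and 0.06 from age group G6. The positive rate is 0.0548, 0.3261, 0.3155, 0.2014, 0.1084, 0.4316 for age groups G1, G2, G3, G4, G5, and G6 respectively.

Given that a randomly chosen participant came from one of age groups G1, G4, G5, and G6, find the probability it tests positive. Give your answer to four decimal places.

P(T|S) ≈ 0.1482

Let S = {G1, G4, G5, G6}.
P(S) = 0.09 + 0.1 + 0.35 + 0.06 = 0.6.
P(T ∩ S) = 0.0548·0.09 + 0.2014·0.1 + 0.1084·0.35 + 0.4316·0.06 = 0.004932 + 0.02014 + 0.03794 + 0.025896 = 0.088908.
P(T | S) = 0.088908 / 0.6 = 0.148180…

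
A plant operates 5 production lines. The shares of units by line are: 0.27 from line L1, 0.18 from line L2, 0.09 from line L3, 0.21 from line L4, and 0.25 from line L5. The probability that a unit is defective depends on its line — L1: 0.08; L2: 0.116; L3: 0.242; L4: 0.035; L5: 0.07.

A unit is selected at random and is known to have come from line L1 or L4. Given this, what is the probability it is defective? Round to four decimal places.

Let S = {L1, L4}.
P(S) = 0.27 + 0.21 = 0.48.
P(D ∩ S) = 0.08·0.27 + 0.035·0.21 = 0.0216 + 0.00735 = 0.02895.
P(D | S) = 0.02895 / 0.48 = 0.060313…

P(D|S) ≈ 0.0603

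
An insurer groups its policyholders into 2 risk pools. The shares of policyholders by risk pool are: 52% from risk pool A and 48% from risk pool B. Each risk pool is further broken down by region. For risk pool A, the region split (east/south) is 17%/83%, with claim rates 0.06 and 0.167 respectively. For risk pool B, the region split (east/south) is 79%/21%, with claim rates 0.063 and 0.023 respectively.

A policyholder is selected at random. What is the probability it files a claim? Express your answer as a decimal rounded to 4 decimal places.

P(C) ≈ 0.1036

P(C|A) = 0.17·0.06 + 0.83·0.167 = 0.0102 + 0.13861 = 0.14881
P(C|B) = 0.79·0.063 + 0.21·0.023 = 0.04977 + 0.00483 = 0.0546
By total probability over the outer partition,
P(C) = 0.52·0.14881 + 0.48·0.0546
      = 0.0773812 + 0.026208 = 0.1035892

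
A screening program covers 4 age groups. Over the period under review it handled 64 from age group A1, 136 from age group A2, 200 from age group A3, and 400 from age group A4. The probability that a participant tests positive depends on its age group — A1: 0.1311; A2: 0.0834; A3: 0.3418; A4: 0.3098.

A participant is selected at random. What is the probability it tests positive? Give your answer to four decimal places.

0.2650

Total: 64 + 136 + 200 + 400 = 800.
P(A1) = 64/800 = 0.08. P(A2) = 136/800 = 0.17. P(A3) = 200/800 = 0.25. P(A4) = 400/800 = 0.5.
P(T) = P(T|A1)·P(A1) + P(T|A2)·P(A2) + P(T|A3)·P(A3) + P(T|A4)·P(A4)
      = 0.1311·0.08 + 0.0834·0.17 + 0.3418·0.25 + 0.3098·0.5
      = 0.010488 + 0.014178 + 0.08545 + 0.1549 = 0.265016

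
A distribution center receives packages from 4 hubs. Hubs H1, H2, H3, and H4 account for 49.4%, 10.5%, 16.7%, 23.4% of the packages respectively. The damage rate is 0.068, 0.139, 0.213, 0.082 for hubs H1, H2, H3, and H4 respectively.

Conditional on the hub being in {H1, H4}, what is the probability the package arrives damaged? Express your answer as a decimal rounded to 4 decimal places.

P(D|S) ≈ 0.0725

Let S = {H1, H4}.
P(S) = 0.494 + 0.234 = 0.728.
P(D ∩ S) = 0.068·0.494 + 0.082·0.234 = 0.033592 + 0.019188 = 0.05278.
P(D | S) = 0.05278 / 0.728 = 0.072500…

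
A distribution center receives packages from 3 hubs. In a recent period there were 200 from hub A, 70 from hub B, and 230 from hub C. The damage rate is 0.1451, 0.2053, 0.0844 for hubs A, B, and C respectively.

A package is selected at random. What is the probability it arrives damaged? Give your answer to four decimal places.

0.1256

Total: 200 + 70 + 230 = 500.
P(A) = 200/500 = 0.4. P(B) = 70/500 = 0.14. P(C) = 230/500 = 0.46.
P(D) = P(D|A)·P(A) + P(D|B)·P(B) + P(D|C)·P(C)
      = 0.1451·0.4 + 0.2053·0.14 + 0.0844·0.46
      = 0.05804 + 0.028742 + 0.038824 = 0.125606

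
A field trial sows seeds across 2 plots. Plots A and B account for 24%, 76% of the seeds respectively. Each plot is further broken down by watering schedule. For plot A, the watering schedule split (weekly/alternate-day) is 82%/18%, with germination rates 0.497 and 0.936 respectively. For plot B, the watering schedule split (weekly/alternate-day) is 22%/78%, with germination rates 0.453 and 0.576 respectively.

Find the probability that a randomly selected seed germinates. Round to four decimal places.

P(G|A) = 0.82·0.497 + 0.18·0.936 = 0.40754 + 0.16848 = 0.57602
P(G|B) = 0.22·0.453 + 0.78·0.576 = 0.09966 + 0.44928 = 0.54894
By total probability over the outer partition,
P(G) = 0.24·0.57602 + 0.76·0.54894
      = 0.1382448 + 0.4171944 = 0.5554392

0.5554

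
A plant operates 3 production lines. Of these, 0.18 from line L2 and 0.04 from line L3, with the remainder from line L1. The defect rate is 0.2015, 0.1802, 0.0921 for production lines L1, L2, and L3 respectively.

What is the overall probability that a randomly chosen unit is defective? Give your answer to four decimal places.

0.1933

P(L1) = 1 − (0.18 + 0.04) = 0.78.
P(D) = P(D|L1)·P(L1) + P(D|L2)·P(L2) + P(D|L3)·P(L3)
      = 0.2015·0.78 + 0.1802·0.18 + 0.0921·0.04
      = 0.15717 + 0.032436 + 0.003684 = 0.19329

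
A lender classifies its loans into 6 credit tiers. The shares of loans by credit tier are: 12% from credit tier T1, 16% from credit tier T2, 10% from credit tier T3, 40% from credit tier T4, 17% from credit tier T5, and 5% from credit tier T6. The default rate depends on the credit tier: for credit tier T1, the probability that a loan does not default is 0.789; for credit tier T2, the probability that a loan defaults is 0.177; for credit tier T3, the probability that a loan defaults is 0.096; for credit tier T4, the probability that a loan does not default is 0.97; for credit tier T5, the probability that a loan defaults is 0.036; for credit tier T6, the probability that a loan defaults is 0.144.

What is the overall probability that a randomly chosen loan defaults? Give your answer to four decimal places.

P(D|T1) = 1 − 0.789 = 0.211.
P(D|T4) = 1 − 0.97 = 0.03.
P(D) = P(D|T1)·P(T1) + P(D|T2)·P(T2) + P(D|T3)·P(T3) + P(D|T4)·P(T4) + P(D|T5)·P(T5) + P(D|T6)·P(T6)
      = 0.211·0.12 + 0.177·0.16 + 0.096·0.1 + 0.03·0.4 + 0.036·0.17 + 0.144·0.05
      = 0.02532 + 0.02832 + 0.0096 + 0.012 + 0.00612 + 0.0072 = 0.08856

0.0886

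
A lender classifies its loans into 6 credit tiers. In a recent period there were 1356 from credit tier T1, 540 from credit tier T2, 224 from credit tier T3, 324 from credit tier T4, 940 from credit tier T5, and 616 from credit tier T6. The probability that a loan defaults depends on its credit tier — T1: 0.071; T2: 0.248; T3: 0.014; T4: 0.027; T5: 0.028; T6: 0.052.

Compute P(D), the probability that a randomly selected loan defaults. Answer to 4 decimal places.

0.0751

Total: 1356 + 540 + 224 + 324 + 940 + 616 = 4000.
P(T1) = 1356/4000 = 0.339. P(T2) = 540/4000 = 0.135. P(T3) = 224/4000 = 0.056. P(T4) = 324/4000 = 0.081. P(T5) = 940/4000 = 0.235. P(T6) = 616/4000 = 0.154.
P(D) = P(D|T1)·P(T1) + P(D|T2)·P(T2) + P(D|T3)·P(T3) + P(D|T4)·P(T4) + P(D|T5)·P(T5) + P(D|T6)·P(T6)
      = 0.071·0.339 + 0.248·0.135 + 0.014·0.056 + 0.027·0.081 + 0.028·0.235 + 0.052·0.154
      = 0.024069 + 0.03348 + 0.000784 + 0.002187 + 0.00658 + 0.008008 = 0.075108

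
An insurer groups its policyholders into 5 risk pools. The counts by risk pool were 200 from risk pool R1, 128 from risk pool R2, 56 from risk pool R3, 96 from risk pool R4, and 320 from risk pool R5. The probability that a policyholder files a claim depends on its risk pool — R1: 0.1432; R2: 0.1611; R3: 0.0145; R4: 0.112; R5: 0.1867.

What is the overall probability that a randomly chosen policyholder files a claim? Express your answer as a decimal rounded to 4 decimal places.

P(C) ≈ 0.1507

Total: 200 + 128 + 56 + 96 + 320 = 800.
P(R1) = 200/800 = 0.25. P(R2) = 128/800 = 0.16. P(R3) = 56/800 = 0.07. P(R4) = 96/800 = 0.12. P(R5) = 320/800 = 0.4.
By the law of total probability,
P(C) = P(C|R1)·P(R1) + P(C|R2)·P(R2) + P(C|R3)·P(R3) + P(C|R4)·P(R4) + P(C|R5)·P(R5)
      = 0.1432·0.25 + 0.1611·0.16 + 0.0145·0.07 + 0.112·0.12 + 0.1867·0.4
      = 0.0358 + 0.025776 + 0.001015 + 0.01344 + 0.07468 = 0.150711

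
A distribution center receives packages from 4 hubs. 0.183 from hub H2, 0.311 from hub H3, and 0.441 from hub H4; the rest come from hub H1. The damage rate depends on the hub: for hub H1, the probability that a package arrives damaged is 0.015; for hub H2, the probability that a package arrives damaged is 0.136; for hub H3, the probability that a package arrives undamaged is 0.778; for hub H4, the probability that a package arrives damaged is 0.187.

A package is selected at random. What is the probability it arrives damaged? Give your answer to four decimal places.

P(D) ≈ 0.1774

P(H1) = 1 − (0.183 + 0.311 + 0.441) = 0.065.
P(D|H3) = 1 − 0.778 = 0.222.
P(D) = P(D|H1)·P(H1) + P(D|H2)·P(H2) + P(D|H3)·P(H3) + P(D|H4)·P(H4)
      = 0.015·0.065 + 0.136·0.183 + 0.222·0.311 + 0.187·0.441
      = 0.000975 + 0.024888 + 0.069042 + 0.082467 = 0.177372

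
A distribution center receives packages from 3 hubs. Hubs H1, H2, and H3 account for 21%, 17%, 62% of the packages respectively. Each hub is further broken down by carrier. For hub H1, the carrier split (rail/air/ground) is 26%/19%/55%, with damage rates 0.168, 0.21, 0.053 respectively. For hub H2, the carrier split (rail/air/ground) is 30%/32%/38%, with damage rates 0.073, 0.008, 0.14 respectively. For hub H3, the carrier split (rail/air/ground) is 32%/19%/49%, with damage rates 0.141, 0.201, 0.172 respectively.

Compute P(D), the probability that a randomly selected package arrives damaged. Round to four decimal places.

P(D|H1) = 0.26·0.168 + 0.19·0.21 + 0.55·0.053 = 0.04368 + 0.0399 + 0.02915 = 0.11273
P(D|H2) = 0.3·0.073 + 0.32·0.008 + 0.38·0.14 = 0.0219 + 0.00256 + 0.0532 = 0.07766
P(D|H3) = 0.32·0.141 + 0.19·0.201 + 0.49·0.172 = 0.04512 + 0.03819 + 0.08428 = 0.16759
By total probability over the outer partition,
P(D) = 0.21·0.11273 + 0.17·0.07766 + 0.62·0.16759
      = 0.0236733 + 0.0132022 + 0.1039058 = 0.1407813

0.1408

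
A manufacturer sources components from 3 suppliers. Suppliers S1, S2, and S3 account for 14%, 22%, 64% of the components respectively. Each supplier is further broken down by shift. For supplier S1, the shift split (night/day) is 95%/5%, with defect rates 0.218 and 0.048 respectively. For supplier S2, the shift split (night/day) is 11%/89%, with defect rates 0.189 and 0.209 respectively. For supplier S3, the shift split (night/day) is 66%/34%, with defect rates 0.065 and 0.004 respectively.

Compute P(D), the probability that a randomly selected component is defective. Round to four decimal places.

0.1032

P(D|S1) = 0.95·0.218 + 0.05·0.048 = 0.2071 + 0.0024 = 0.2095
P(D|S2) = 0.11·0.189 + 0.89·0.209 = 0.02079 + 0.18601 = 0.2068
P(D|S3) = 0.66·0.065 + 0.34·0.004 = 0.0429 + 0.00136 = 0.04426
By total probability over the outer partition,
P(D) = 0.14·0.2095 + 0.22·0.2068 + 0.64·0.04426
      = 0.02933 + 0.045496 + 0.0283264 = 0.1031524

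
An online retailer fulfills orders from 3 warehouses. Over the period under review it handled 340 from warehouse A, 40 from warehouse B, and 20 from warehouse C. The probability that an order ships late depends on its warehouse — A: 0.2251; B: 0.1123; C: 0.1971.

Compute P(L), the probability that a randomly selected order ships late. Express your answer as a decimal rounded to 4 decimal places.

Total: 340 + 40 + 20 = 400.
P(A) = 340/400 = 0.85. P(B) = 40/400 = 0.1. P(C) = 20/400 = 0.05.
P(L) = P(L|A)·P(A) + P(L|B)·P(B) + P(L|C)·P(C)
      = 0.2251·0.85 + 0.1123·0.1 + 0.1971·0.05
      = 0.191335 + 0.01123 + 0.009855 = 0.21242

P(L) ≈ 0.2124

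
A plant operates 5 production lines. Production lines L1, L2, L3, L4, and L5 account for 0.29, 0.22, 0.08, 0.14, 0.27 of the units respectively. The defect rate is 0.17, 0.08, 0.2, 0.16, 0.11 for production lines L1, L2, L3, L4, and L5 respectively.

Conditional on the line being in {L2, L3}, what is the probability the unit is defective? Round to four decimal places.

Let S = {L2, L3}.
P(S) = 0.22 + 0.08 = 0.3.
P(D ∩ S) = 0.08·0.22 + 0.2·0.08 = 0.0176 + 0.016 = 0.0336.
P(D | S) = 0.0336 / 0.3 = 0.112000…

0.1120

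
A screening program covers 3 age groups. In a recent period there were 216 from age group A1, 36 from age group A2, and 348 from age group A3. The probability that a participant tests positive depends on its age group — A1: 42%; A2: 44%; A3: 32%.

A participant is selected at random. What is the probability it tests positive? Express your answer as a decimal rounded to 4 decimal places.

Total: 216 + 36 + 348 = 600.
P(A1) = 216/600 = 0.36. P(A2) = 36/600 = 0.06. P(A3) = 348/600 = 0.58.
Using total probability over the partition,
P(T) = P(T|A1)·P(A1) + P(T|A2)·P(A2) + P(T|A3)·P(A3)
      = 0.42·0.36 + 0.44·0.06 + 0.32·0.58
      = 0.1512 + 0.0264 + 0.1856 = 0.3632

P(T) ≈ 0.3632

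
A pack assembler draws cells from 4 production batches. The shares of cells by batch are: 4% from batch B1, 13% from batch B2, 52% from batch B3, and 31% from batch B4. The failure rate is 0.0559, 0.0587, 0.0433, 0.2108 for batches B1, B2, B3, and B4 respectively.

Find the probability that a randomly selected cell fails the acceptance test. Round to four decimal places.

By the law of total probability,
P(F) = P(F|B1)·P(B1) + P(F|B2)·P(B2) + P(F|B3)·P(B3) + P(F|B4)·P(B4)
      = 0.0559·0.04 + 0.0587·0.13 + 0.0433·0.52 + 0.2108·0.31
      = 0.002236 + 0.007631 + 0.022516 + 0.065348 = 0.097731

0.0977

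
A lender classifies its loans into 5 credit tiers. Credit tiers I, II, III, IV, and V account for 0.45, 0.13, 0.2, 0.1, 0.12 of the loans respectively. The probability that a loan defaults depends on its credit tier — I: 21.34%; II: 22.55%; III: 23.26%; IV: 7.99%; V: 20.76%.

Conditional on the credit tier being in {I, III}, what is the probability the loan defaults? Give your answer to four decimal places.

Let S = {I, III}.
P(S) = 0.45 + 0.2 = 0.65.
P(D ∩ S) = 0.2134·0.45 + 0.2326·0.2 = 0.09603 + 0.04652 = 0.14255.
P(D | S) = 0.14255 / 0.65 = 0.219308…

0.2193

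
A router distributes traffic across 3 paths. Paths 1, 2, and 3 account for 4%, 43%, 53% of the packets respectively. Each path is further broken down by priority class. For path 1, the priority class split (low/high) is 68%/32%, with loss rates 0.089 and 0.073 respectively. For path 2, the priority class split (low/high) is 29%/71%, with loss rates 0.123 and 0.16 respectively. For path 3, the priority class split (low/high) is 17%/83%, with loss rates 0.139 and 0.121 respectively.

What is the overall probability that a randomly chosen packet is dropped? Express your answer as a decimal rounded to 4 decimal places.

P(L|1) = 0.68·0.089 + 0.32·0.073 = 0.06052 + 0.02336 = 0.08388
P(L|2) = 0.29·0.123 + 0.71·0.16 = 0.03567 + 0.1136 = 0.14927
P(L|3) = 0.17·0.139 + 0.83·0.121 = 0.02363 + 0.10043 = 0.12406
Then overall,
P(L) = 0.04·0.08388 + 0.43·0.14927 + 0.53·0.12406
      = 0.0033552 + 0.0641861 + 0.0657518 = 0.1332931

0.1333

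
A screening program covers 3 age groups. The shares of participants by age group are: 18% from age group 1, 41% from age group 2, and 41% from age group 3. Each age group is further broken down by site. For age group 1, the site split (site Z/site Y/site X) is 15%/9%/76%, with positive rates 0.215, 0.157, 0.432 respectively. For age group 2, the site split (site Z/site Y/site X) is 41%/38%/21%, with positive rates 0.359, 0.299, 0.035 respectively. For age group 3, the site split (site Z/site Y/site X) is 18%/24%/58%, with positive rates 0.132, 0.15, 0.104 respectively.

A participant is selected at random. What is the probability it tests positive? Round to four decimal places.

P(T) ≈ 0.2266

P(T|1) = 0.15·0.215 + 0.09·0.157 + 0.76·0.432 = 0.03225 + 0.01413 + 0.32832 = 0.3747
P(T|2) = 0.41·0.359 + 0.38·0.299 + 0.21·0.035 = 0.14719 + 0.11362 + 0.00735 = 0.26816
P(T|3) = 0.18·0.132 + 0.24·0.15 + 0.58·0.104 = 0.02376 + 0.036 + 0.06032 = 0.12008
By total probability over the outer partition,
P(T) = 0.18·0.3747 + 0.41·0.26816 + 0.41·0.12008
      = 0.067446 + 0.1099456 + 0.0492328 = 0.2266244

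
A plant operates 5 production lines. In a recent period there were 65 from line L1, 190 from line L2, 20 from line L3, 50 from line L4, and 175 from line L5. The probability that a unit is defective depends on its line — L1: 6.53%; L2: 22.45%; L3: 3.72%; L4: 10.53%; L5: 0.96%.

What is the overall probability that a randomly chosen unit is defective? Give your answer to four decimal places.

Total: 65 + 190 + 20 + 50 + 175 = 500.
P(L1) = 65/500 = 0.13. P(L2) = 190/500 = 0.38. P(L3) = 20/500 = 0.04. P(L4) = 50/500 = 0.1. P(L5) = 175/500 = 0.35.
Using total probability over the partition,
P(D) = P(D|L1)·P(L1) + P(D|L2)·P(L2) + P(D|L3)·P(L3) + P(D|L4)·P(L4) + P(D|L5)·P(L5)
      = 0.0653·0.13 + 0.2245·0.38 + 0.0372·0.04 + 0.1053·0.1 + 0.0096·0.35
      = 0.008489 + 0.08531 + 0.001488 + 0.01053 + 0.00336 = 0.109177

0.1092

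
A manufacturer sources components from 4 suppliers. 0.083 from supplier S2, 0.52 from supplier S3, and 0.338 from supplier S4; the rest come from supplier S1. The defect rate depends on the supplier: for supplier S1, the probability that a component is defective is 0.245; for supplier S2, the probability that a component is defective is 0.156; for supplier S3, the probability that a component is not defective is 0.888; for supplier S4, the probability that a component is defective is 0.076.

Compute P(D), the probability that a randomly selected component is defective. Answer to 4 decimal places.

P(S1) = 1 − (0.083 + 0.52 + 0.338) = 0.059.
P(D|S3) = 1 − 0.888 = 0.112.
P(D) = P(D|S1)·P(S1) + P(D|S2)·P(S2) + P(D|S3)·P(S3) + P(D|S4)·P(S4)
      = 0.245·0.059 + 0.156·0.083 + 0.112·0.52 + 0.076·0.338
      = 0.014455 + 0.012948 + 0.05824 + 0.025688 = 0.111331

0.1113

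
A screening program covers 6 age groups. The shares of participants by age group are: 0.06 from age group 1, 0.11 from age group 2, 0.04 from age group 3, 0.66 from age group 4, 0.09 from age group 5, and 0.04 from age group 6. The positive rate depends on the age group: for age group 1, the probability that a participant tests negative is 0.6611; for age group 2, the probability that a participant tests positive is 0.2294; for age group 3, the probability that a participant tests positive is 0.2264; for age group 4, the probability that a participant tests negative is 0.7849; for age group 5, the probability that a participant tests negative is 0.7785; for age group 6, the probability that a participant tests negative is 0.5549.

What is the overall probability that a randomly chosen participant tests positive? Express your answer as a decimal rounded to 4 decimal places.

P(T|1) = 1 − 0.6611 = 0.3389.
P(T|4) = 1 − 0.7849 = 0.2151.
P(T|5) = 1 − 0.7785 = 0.2215.
P(T|6) = 1 − 0.5549 = 0.4451.
Using total probability over the partition,
P(T) = P(T|1)·P(1) + P(T|2)·P(2) + P(T|3)·P(3) + P(T|4)·P(4) + P(T|5)·P(5) + P(T|6)·P(6)
      = 0.3389·0.06 + 0.2294·0.11 + 0.2264·0.04 + 0.2151·0.66 + 0.2215·0.09 + 0.4451·0.04
      = 0.020334 + 0.025234 + 0.009056 + 0.141966 + 0.019935 + 0.017804 = 0.234329

P(T) ≈ 0.2343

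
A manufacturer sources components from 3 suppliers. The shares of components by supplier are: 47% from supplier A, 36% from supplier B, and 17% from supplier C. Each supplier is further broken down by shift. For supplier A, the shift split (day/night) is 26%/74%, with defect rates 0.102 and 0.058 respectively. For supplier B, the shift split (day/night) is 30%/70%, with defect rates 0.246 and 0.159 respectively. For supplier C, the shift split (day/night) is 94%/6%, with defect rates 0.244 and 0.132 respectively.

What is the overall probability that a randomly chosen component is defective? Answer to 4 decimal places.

P(D|A) = 0.26·0.102 + 0.74·0.058 = 0.02652 + 0.04292 = 0.06944
P(D|B) = 0.3·0.246 + 0.7·0.159 = 0.0738 + 0.1113 = 0.1851
P(D|C) = 0.94·0.244 + 0.06·0.132 = 0.22936 + 0.00792 = 0.23728
By total probability over the outer partition,
P(D) = 0.47·0.06944 + 0.36·0.1851 + 0.17·0.23728
      = 0.0326368 + 0.066636 + 0.0403376 = 0.1396104

P(D) ≈ 0.1396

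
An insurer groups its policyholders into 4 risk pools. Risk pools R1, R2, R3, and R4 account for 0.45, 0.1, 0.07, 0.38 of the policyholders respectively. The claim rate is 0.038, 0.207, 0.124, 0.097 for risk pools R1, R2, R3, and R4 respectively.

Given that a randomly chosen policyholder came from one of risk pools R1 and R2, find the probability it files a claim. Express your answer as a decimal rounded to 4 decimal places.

P(C|S) ≈ 0.0687

Let S = {R1, R2}.
P(S) = 0.45 + 0.1 = 0.55.
P(C ∩ S) = 0.038·0.45 + 0.207·0.1 = 0.0171 + 0.0207 = 0.0378.
P(C | S) = 0.0378 / 0.55 = 0.068727…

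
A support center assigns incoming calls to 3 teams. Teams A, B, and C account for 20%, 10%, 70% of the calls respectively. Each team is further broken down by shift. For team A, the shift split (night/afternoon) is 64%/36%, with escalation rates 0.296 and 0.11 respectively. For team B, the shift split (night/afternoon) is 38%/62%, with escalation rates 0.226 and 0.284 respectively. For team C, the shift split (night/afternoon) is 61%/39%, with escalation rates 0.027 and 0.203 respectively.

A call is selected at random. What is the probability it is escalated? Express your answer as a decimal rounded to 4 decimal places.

0.1390

P(E|A) = 0.64·0.296 + 0.36·0.11 = 0.18944 + 0.0396 = 0.22904
P(E|B) = 0.38·0.226 + 0.62·0.284 = 0.08588 + 0.17608 = 0.26196
P(E|C) = 0.61·0.027 + 0.39·0.203 = 0.01647 + 0.07917 = 0.09564
Then overall,
P(E) = 0.2·0.22904 + 0.1·0.26196 + 0.7·0.09564
      = 0.045808 + 0.026196 + 0.066948 = 0.138952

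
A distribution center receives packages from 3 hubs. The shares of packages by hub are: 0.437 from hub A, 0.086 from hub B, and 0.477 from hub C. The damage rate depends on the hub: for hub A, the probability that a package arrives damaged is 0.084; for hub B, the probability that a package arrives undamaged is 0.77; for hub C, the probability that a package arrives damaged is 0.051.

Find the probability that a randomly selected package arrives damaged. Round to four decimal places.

P(D|B) = 1 − 0.77 = 0.23.
P(D) = P(D|A)·P(A) + P(D|B)·P(B) + P(D|C)·P(C)
      = 0.084·0.437 + 0.23·0.086 + 0.051·0.477
      = 0.036708 + 0.01978 + 0.024327 = 0.080815

P(D) ≈ 0.0808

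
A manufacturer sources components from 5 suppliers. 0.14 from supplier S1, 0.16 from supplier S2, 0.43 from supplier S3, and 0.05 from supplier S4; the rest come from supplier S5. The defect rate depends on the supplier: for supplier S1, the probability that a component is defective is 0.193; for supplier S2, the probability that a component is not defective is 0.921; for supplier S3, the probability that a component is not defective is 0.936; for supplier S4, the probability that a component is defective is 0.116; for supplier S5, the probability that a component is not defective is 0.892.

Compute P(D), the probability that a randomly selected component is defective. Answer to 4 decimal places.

P(D) ≈ 0.0967

P(S5) = 1 − (0.14 + 0.16 + 0.43 + 0.05) = 0.22.
P(D|S2) = 1 − 0.921 = 0.079.
P(D|S3) = 1 − 0.936 = 0.064.
P(D|S5) = 1 − 0.892 = 0.108.
Using total probability over the partition,
P(D) = P(D|S1)·P(S1) + P(D|S2)·P(S2) + P(D|S3)·P(S3) + P(D|S4)·P(S4) + P(D|S5)·P(S5)
      = 0.193·0.14 + 0.079·0.16 + 0.064·0.43 + 0.116·0.05 + 0.108·0.22
      = 0.02702 + 0.01264 + 0.02752 + 0.0058 + 0.02376 = 0.09674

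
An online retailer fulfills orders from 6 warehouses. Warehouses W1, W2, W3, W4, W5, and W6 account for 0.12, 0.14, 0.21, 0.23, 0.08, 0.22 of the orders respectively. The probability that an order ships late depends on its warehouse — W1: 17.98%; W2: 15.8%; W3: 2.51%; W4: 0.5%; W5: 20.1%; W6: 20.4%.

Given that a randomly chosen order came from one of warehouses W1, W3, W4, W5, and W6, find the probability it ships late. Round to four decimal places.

Let S = {W1, W3, W4, W5, W6}.
P(S) = 0.12 + 0.21 + 0.23 + 0.08 + 0.22 = 0.86.
P(L ∩ S) = 0.1798·0.12 + 0.0251·0.21 + 0.005·0.23 + 0.201·0.08 + 0.204·0.22 = 0.021576 + 0.005271 + 0.00115 + 0.01608 + 0.04488 = 0.088957.
P(L | S) = 0.088957 / 0.86 = 0.103438…

P(L|S) ≈ 0.1034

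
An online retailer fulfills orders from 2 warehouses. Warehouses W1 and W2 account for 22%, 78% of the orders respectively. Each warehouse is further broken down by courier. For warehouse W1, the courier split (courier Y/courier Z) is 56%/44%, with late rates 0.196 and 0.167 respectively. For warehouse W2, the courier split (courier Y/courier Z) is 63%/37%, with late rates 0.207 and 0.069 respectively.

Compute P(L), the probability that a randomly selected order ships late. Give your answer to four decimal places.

P(L|W1) = 0.56·0.196 + 0.44·0.167 = 0.10976 + 0.07348 = 0.18324
P(L|W2) = 0.63·0.207 + 0.37·0.069 = 0.13041 + 0.02553 = 0.15594
Then overall,
P(L) = 0.22·0.18324 + 0.78·0.15594
      = 0.0403128 + 0.1216332 = 0.161946

P(L) ≈ 0.1619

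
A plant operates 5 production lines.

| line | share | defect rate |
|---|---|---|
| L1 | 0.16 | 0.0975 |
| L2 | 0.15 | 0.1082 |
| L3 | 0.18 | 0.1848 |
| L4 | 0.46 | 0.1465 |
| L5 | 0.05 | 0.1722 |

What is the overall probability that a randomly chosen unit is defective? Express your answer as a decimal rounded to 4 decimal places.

0.1411

Summing over the partition,
P(D) = P(D|L1)·P(L1) + P(D|L2)·P(L2) + P(D|L3)·P(L3) + P(D|L4)·P(L4) + P(D|L5)·P(L5)
      = 0.0975·0.16 + 0.1082·0.15 + 0.1848·0.18 + 0.1465·0.46 + 0.1722·0.05
      = 0.0156 + 0.01623 + 0.033264 + 0.06739 + 0.00861 = 0.141094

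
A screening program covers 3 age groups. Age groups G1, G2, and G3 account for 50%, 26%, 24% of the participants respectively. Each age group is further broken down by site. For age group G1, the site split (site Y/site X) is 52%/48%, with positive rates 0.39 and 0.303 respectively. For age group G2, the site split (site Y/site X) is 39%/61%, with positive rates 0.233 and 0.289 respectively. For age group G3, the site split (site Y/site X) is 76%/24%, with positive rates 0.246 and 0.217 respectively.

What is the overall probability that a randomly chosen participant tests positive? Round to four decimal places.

P(T|G1) = 0.52·0.39 + 0.48·0.303 = 0.2028 + 0.14544 = 0.34824
P(T|G2) = 0.39·0.233 + 0.61·0.289 = 0.09087 + 0.17629 = 0.26716
P(T|G3) = 0.76·0.246 + 0.24·0.217 = 0.18696 + 0.05208 = 0.23904
By total probability over the outer partition,
P(T) = 0.5·0.34824 + 0.26·0.26716 + 0.24·0.23904
      = 0.17412 + 0.0694616 + 0.0573696 = 0.3009512

0.3010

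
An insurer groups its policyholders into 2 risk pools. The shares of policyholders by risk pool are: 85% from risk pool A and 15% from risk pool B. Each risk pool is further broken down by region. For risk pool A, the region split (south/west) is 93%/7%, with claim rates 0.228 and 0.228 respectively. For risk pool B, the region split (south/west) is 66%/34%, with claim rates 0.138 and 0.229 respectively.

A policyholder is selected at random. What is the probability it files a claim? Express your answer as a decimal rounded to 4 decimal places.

P(C|A) = 0.93·0.228 + 0.07·0.228 = 0.21204 + 0.01596 = 0.228
P(C|B) = 0.66·0.138 + 0.34·0.229 = 0.09108 + 0.07786 = 0.16894
Then overall,
P(C) = 0.85·0.228 + 0.15·0.16894
      = 0.1938 + 0.025341 = 0.219141

P(C) ≈ 0.2191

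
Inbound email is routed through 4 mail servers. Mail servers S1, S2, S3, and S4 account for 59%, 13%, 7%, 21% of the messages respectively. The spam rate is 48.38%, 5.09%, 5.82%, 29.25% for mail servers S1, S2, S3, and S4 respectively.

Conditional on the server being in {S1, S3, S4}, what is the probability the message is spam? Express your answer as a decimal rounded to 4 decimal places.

Let J = {S1, S3, S4}.
P(J) = 0.59 + 0.07 + 0.21 = 0.87.
P(S ∩ J) = 0.4838·0.59 + 0.0582·0.07 + 0.2925·0.21 = 0.285442 + 0.004074 + 0.061425 = 0.350941.
P(S | J) = 0.350941 / 0.87 = 0.403380…

P(S|J) ≈ 0.4034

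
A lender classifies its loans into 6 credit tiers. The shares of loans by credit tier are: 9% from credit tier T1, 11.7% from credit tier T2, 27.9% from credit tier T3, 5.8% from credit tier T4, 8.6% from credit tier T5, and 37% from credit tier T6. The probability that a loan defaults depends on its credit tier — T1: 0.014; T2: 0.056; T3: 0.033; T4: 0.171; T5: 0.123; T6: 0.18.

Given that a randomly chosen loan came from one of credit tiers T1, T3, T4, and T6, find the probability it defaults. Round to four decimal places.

0.1091

Let S = {T1, T3, T4, T6}.
P(S) = 0.09 + 0.279 + 0.058 + 0.37 = 0.797.
P(D ∩ S) = 0.014·0.09 + 0.033·0.279 + 0.171·0.058 + 0.18·0.37 = 0.00126 + 0.009207 + 0.009918 + 0.0666 = 0.086985.
P(D | S) = 0.086985 / 0.797 = 0.109141…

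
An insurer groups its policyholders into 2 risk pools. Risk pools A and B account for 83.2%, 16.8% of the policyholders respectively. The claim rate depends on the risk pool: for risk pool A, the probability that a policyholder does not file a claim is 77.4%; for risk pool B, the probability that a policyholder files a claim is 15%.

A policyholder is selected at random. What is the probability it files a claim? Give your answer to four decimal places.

P(C|A) = 1 − 0.774 = 0.226.
Summing over the partition,
P(C) = P(C|A)·P(A) + P(C|B)·P(B)
      = 0.226·0.832 + 0.15·0.168
      = 0.188032 + 0.0252 = 0.213232

0.2132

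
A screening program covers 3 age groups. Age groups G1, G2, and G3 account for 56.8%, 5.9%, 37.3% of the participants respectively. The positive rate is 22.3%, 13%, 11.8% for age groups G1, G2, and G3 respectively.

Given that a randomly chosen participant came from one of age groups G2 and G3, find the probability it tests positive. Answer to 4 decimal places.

Let S = {G2, G3}.
P(S) = 0.059 + 0.373 = 0.432.
P(T ∩ S) = 0.13·0.059 + 0.118·0.373 = 0.00767 + 0.044014 = 0.051684.
P(T | S) = 0.051684 / 0.432 = 0.119639…

P(T|S) ≈ 0.1196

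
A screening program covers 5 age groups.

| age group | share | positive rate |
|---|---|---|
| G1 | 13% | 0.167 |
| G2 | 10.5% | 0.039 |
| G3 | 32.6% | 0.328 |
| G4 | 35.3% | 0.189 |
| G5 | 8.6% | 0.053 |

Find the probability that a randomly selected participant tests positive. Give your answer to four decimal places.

P(T) = P(T|G1)·P(G1) + P(T|G2)·P(G2) + P(T|G3)·P(G3) + P(T|G4)·P(G4) + P(T|G5)·P(G5)
      = 0.167·0.13 + 0.039·0.105 + 0.328·0.326 + 0.189·0.353 + 0.053·0.086
      = 0.02171 + 0.004095 + 0.106928 + 0.066717 + 0.004558 = 0.204008

0.2040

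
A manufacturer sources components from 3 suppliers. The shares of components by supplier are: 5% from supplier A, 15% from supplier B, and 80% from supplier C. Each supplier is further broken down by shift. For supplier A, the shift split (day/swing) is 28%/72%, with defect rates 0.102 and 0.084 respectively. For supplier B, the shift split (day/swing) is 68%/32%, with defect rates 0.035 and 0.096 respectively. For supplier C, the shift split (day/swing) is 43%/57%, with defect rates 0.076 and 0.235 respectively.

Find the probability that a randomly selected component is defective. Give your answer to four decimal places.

P(D|A) = 0.28·0.102 + 0.72·0.084 = 0.02856 + 0.06048 = 0.08904
P(D|B) = 0.68·0.035 + 0.32·0.096 = 0.0238 + 0.03072 = 0.05452
P(D|C) = 0.43·0.076 + 0.57·0.235 = 0.03268 + 0.13395 = 0.16663
Then overall,
P(D) = 0.05·0.08904 + 0.15·0.05452 + 0.8·0.16663
      = 0.004452 + 0.008178 + 0.133304 = 0.145934

0.1459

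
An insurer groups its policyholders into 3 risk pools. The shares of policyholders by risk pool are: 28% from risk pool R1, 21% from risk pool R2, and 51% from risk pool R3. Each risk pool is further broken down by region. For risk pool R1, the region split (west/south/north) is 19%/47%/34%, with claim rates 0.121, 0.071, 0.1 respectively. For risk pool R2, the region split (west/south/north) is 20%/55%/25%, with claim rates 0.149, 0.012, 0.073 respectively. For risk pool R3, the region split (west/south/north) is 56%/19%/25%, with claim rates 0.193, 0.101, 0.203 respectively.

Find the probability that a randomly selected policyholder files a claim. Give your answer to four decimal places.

P(C|R1) = 0.19·0.121 + 0.47·0.071 + 0.34·0.1 = 0.02299 + 0.03337 + 0.034 = 0.09036
P(C|R2) = 0.2·0.149 + 0.55·0.012 + 0.25·0.073 = 0.0298 + 0.0066 + 0.01825 = 0.05465
P(C|R3) = 0.56·0.193 + 0.19·0.101 + 0.25·0.203 = 0.10808 + 0.01919 + 0.05075 = 0.17802
Then overall,
P(C) = 0.28·0.09036 + 0.21·0.05465 + 0.51·0.17802
      = 0.0253008 + 0.0114765 + 0.0907902 = 0.1275675

0.1276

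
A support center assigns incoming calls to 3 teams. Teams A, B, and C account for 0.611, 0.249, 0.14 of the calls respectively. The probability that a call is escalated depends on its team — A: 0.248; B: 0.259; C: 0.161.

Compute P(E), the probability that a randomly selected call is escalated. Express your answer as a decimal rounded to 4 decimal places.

0.2386

P(E) = P(E|A)·P(A) + P(E|B)·P(B) + P(E|C)·P(C)
      = 0.248·0.611 + 0.259·0.249 + 0.161·0.14
      = 0.151528 + 0.064491 + 0.02254 = 0.238559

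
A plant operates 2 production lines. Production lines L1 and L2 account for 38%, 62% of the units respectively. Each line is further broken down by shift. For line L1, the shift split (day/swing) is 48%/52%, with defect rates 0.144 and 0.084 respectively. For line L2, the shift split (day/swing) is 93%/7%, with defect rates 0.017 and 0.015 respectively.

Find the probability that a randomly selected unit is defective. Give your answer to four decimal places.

P(D) ≈ 0.0533

P(D|L1) = 0.48·0.144 + 0.52·0.084 = 0.06912 + 0.04368 = 0.1128
P(D|L2) = 0.93·0.017 + 0.07·0.015 = 0.01581 + 0.00105 = 0.01686
By total probability over the outer partition,
P(D) = 0.38·0.1128 + 0.62·0.01686
      = 0.042864 + 0.0104532 = 0.0533172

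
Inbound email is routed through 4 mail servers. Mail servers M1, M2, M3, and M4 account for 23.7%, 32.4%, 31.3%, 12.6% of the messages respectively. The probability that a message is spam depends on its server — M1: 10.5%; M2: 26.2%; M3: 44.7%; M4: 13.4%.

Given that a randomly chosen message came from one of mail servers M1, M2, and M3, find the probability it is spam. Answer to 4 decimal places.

0.2857

Let J = {M1, M2, M3}.
P(J) = 0.237 + 0.324 + 0.313 = 0.874.
P(S ∩ J) = 0.105·0.237 + 0.262·0.324 + 0.447·0.313 = 0.024885 + 0.084888 + 0.139911 = 0.249684.
P(S | J) = 0.249684 / 0.874 = 0.285680…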